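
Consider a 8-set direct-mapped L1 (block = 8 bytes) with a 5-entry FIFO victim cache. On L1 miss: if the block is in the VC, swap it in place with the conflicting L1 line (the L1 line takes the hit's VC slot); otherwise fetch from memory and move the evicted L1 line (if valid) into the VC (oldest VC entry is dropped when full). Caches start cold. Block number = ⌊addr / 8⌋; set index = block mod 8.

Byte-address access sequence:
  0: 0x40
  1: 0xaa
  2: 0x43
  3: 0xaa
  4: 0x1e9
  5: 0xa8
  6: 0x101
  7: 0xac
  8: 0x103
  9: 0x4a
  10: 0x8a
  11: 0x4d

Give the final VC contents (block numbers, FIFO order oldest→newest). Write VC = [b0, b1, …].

#0 0x40→b8/s0 MISS; vc=[]
#1 0xaa→b21/s5 MISS; vc=[]
#2 0x43→b8/s0 L1-HIT; vc=[]
#3 0xaa→b21/s5 L1-HIT; vc=[]
#4 0x1e9→b61/s5 MISS; vc=[21]
#5 0xa8→b21/s5 VC-HIT; vc=[61]
#6 0x101→b32/s0 MISS; vc=[61,8]
#7 0xac→b21/s5 L1-HIT; vc=[61,8]
#8 0x103→b32/s0 L1-HIT; vc=[61,8]
#9 0x4a→b9/s1 MISS; vc=[61,8]
#10 0x8a→b17/s1 MISS; vc=[61,8,9]
#11 0x4d→b9/s1 VC-HIT; vc=[61,8,17]

VC = [61, 8, 17]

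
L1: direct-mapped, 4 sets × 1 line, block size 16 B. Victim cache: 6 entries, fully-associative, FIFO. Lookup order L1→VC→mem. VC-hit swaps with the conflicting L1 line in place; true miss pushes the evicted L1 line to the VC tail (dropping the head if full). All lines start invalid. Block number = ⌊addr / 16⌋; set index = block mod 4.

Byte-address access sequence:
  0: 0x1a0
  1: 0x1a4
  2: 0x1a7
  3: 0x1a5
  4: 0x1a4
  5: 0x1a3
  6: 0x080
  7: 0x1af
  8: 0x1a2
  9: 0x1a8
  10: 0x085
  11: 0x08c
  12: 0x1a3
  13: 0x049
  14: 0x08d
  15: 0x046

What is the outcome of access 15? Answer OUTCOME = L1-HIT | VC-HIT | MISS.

OUTCOME = VC-HIT

0: 0x1a0 (blk 26, set 2) → MISS  vc=[]
1: 0x1a4 (blk 26, set 2) → L1-HIT  vc=[]
2: 0x1a7 (blk 26, set 2) → L1-HIT  vc=[]
3: 0x1a5 (blk 26, set 2) → L1-HIT  vc=[]
4: 0x1a4 (blk 26, set 2) → L1-HIT  vc=[]
5: 0x1a3 (blk 26, set 2) → L1-HIT  vc=[]
6: 0x80 (blk 8, set 0) → MISS  vc=[]
7: 0x1af (blk 26, set 2) → L1-HIT  vc=[]
8: 0x1a2 (blk 26, set 2) → L1-HIT  vc=[]
9: 0x1a8 (blk 26, set 2) → L1-HIT  vc=[]
10: 0x85 (blk 8, set 0) → L1-HIT  vc=[]
11: 0x8c (blk 8, set 0) → L1-HIT  vc=[]
12: 0x1a3 (blk 26, set 2) → L1-HIT  vc=[]
13: 0x49 (blk 4, set 0) → MISS  vc=[8]
14: 0x8d (blk 8, set 0) → VC-HIT  vc=[4]
15: 0x46 (blk 4, set 0) → VC-HIT  vc=[8]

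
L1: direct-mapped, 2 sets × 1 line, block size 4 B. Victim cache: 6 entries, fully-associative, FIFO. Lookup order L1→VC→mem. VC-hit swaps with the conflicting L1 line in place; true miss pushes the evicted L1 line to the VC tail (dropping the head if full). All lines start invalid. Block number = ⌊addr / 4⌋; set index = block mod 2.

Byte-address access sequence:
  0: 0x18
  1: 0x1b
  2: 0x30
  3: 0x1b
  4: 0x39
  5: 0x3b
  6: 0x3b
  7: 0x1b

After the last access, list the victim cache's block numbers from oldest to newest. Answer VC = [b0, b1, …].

VC = [12, 14]

#0 0x18→b6/s0 MISS; vc=[]
#1 0x1b→b6/s0 L1-HIT; vc=[]
#2 0x30→b12/s0 MISS; vc=[6]
#3 0x1b→b6/s0 VC-HIT; vc=[12]
#4 0x39→b14/s0 MISS; vc=[12,6]
#5 0x3b→b14/s0 L1-HIT; vc=[12,6]
#6 0x3b→b14/s0 L1-HIT; vc=[12,6]
#7 0x1b→b6/s0 VC-HIT; vc=[12,14]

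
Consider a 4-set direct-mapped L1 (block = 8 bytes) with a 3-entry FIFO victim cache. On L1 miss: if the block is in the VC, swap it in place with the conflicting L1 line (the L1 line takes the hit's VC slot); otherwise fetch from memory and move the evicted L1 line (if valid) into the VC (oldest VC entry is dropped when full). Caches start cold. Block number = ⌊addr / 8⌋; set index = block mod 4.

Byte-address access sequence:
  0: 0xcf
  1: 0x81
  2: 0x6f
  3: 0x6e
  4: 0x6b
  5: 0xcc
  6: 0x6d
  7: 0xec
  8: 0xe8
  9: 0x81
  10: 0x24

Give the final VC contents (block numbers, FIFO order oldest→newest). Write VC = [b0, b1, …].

#0 0xcf→b25/s1 MISS; vc=[]
#1 0x81→b16/s0 MISS; vc=[]
#2 0x6f→b13/s1 MISS; vc=[25]
#3 0x6e→b13/s1 L1-HIT; vc=[25]
#4 0x6b→b13/s1 L1-HIT; vc=[25]
#5 0xcc→b25/s1 VC-HIT; vc=[13]
#6 0x6d→b13/s1 VC-HIT; vc=[25]
#7 0xec→b29/s1 MISS; vc=[25,13]
#8 0xe8→b29/s1 L1-HIT; vc=[25,13]
#9 0x81→b16/s0 L1-HIT; vc=[25,13]
#10 0x24→b4/s0 MISS; vc=[25,13,16]

VC = [25, 13, 16]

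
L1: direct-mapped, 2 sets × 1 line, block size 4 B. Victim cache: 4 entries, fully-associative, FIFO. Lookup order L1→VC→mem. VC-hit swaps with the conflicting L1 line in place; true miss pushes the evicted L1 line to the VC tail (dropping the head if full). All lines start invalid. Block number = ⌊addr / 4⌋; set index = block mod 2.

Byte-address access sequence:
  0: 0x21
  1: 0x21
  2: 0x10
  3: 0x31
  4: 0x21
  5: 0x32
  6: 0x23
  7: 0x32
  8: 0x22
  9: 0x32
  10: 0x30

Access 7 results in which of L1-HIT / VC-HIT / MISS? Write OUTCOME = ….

OUTCOME = VC-HIT

  [0] addr=0x21 blk=8 s=0: MISS | VC []
  [1] addr=0x21 blk=8 s=0: L1-HIT | VC []
  [2] addr=0x10 blk=4 s=0: MISS | VC [8]
  [3] addr=0x31 blk=12 s=0: MISS | VC [8, 4]
  [4] addr=0x21 blk=8 s=0: VC-HIT | VC [12, 4]
  [5] addr=0x32 blk=12 s=0: VC-HIT | VC [8, 4]
  [6] addr=0x23 blk=8 s=0: VC-HIT | VC [12, 4]
  [7] addr=0x32 blk=12 s=0: VC-HIT | VC [8, 4]
  [8] addr=0x22 blk=8 s=0: VC-HIT | VC [12, 4]
  [9] addr=0x32 blk=12 s=0: VC-HIT | VC [8, 4]
  [10] addr=0x30 blk=12 s=0: L1-HIT | VC [8, 4]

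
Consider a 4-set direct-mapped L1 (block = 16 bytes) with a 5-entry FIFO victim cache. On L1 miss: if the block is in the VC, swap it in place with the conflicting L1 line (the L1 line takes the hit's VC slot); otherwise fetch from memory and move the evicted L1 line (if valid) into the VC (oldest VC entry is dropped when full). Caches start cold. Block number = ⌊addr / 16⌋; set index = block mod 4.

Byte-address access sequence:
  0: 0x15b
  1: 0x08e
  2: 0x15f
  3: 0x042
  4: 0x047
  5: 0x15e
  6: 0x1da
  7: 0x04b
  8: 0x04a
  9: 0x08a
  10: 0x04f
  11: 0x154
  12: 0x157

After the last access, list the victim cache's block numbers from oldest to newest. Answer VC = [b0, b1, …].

#0 0x15b→b21/s1 MISS; vc=[]
#1 0x8e→b8/s0 MISS; vc=[]
#2 0x15f→b21/s1 L1-HIT; vc=[]
#3 0x42→b4/s0 MISS; vc=[8]
#4 0x47→b4/s0 L1-HIT; vc=[8]
#5 0x15e→b21/s1 L1-HIT; vc=[8]
#6 0x1da→b29/s1 MISS; vc=[8,21]
#7 0x4b→b4/s0 L1-HIT; vc=[8,21]
#8 0x4a→b4/s0 L1-HIT; vc=[8,21]
#9 0x8a→b8/s0 VC-HIT; vc=[4,21]
#10 0x4f→b4/s0 VC-HIT; vc=[8,21]
#11 0x154→b21/s1 VC-HIT; vc=[8,29]
#12 0x157→b21/s1 L1-HIT; vc=[8,29]

VC = [8, 29]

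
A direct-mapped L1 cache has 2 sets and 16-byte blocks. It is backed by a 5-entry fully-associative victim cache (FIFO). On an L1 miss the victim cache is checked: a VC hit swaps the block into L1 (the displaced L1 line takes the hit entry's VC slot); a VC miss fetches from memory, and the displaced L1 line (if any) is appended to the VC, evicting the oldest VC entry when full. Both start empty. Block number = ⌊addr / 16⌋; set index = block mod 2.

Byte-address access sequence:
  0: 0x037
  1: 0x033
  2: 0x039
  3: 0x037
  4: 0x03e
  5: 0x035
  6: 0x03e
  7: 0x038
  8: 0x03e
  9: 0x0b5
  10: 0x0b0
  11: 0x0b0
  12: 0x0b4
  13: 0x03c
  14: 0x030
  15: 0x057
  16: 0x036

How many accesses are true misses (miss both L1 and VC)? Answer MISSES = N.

#0 0x37→b3/s1 MISS; vc=[]
#1 0x33→b3/s1 L1-HIT; vc=[]
#2 0x39→b3/s1 L1-HIT; vc=[]
#3 0x37→b3/s1 L1-HIT; vc=[]
#4 0x3e→b3/s1 L1-HIT; vc=[]
#5 0x35→b3/s1 L1-HIT; vc=[]
#6 0x3e→b3/s1 L1-HIT; vc=[]
#7 0x38→b3/s1 L1-HIT; vc=[]
#8 0x3e→b3/s1 L1-HIT; vc=[]
#9 0xb5→b11/s1 MISS; vc=[3]
#10 0xb0→b11/s1 L1-HIT; vc=[3]
#11 0xb0→b11/s1 L1-HIT; vc=[3]
#12 0xb4→b11/s1 L1-HIT; vc=[3]
#13 0x3c→b3/s1 VC-HIT; vc=[11]
#14 0x30→b3/s1 L1-HIT; vc=[11]
#15 0x57→b5/s1 MISS; vc=[11,3]
#16 0x36→b3/s1 VC-HIT; vc=[11,5]

MISSES = 3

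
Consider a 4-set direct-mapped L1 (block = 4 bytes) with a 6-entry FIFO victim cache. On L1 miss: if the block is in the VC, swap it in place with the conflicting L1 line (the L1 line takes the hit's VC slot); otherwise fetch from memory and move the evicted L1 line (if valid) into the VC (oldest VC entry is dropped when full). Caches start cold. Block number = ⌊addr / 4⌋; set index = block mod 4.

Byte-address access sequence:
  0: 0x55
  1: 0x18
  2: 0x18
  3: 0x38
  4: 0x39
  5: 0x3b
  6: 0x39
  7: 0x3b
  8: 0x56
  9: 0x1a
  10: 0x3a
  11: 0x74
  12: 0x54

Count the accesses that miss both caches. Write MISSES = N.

  [0] addr=0x55 blk=21 s=1: MISS | VC []
  [1] addr=0x18 blk=6 s=2: MISS | VC []
  [2] addr=0x18 blk=6 s=2: L1-HIT | VC []
  [3] addr=0x38 blk=14 s=2: MISS | VC [6]
  [4] addr=0x39 blk=14 s=2: L1-HIT | VC [6]
  [5] addr=0x3b blk=14 s=2: L1-HIT | VC [6]
  [6] addr=0x39 blk=14 s=2: L1-HIT | VC [6]
  [7] addr=0x3b blk=14 s=2: L1-HIT | VC [6]
  [8] addr=0x56 blk=21 s=1: L1-HIT | VC [6]
  [9] addr=0x1a blk=6 s=2: VC-HIT | VC [14]
  [10] addr=0x3a blk=14 s=2: VC-HIT | VC [6]
  [11] addr=0x74 blk=29 s=1: MISS | VC [6, 21]
  [12] addr=0x54 blk=21 s=1: VC-HIT | VC [6, 29]

MISSES = 4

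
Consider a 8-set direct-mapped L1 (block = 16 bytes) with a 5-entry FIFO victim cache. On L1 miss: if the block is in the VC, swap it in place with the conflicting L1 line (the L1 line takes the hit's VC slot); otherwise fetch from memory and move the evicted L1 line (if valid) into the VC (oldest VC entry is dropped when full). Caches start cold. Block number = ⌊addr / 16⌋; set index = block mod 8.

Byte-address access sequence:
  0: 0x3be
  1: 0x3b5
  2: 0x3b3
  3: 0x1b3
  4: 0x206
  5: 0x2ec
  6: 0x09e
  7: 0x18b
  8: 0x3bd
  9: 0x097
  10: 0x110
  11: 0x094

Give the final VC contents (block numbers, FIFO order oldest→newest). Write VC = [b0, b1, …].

VC = [27, 32, 17]

  [0] addr=0x3be blk=59 s=3: MISS | VC []
  [1] addr=0x3b5 blk=59 s=3: L1-HIT | VC []
  [2] addr=0x3b3 blk=59 s=3: L1-HIT | VC []
  [3] addr=0x1b3 blk=27 s=3: MISS | VC [59]
  [4] addr=0x206 blk=32 s=0: MISS | VC [59]
  [5] addr=0x2ec blk=46 s=6: MISS | VC [59]
  [6] addr=0x9e blk=9 s=1: MISS | VC [59]
  [7] addr=0x18b blk=24 s=0: MISS | VC [59, 32]
  [8] addr=0x3bd blk=59 s=3: VC-HIT | VC [27, 32]
  [9] addr=0x97 blk=9 s=1: L1-HIT | VC [27, 32]
  [10] addr=0x110 blk=17 s=1: MISS | VC [27, 32, 9]
  [11] addr=0x94 blk=9 s=1: VC-HIT | VC [27, 32, 17]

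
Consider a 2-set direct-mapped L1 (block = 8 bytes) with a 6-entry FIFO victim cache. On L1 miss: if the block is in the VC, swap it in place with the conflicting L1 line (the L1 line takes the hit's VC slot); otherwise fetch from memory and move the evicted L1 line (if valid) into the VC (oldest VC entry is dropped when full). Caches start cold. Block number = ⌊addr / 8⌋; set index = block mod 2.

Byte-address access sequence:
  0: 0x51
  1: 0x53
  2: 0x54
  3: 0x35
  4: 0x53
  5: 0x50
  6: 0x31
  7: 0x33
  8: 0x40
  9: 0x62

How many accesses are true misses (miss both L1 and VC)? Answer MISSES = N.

MISSES = 4

  [0] addr=0x51 blk=10 s=0: MISS | VC []
  [1] addr=0x53 blk=10 s=0: L1-HIT | VC []
  [2] addr=0x54 blk=10 s=0: L1-HIT | VC []
  [3] addr=0x35 blk=6 s=0: MISS | VC [10]
  [4] addr=0x53 blk=10 s=0: VC-HIT | VC [6]
  [5] addr=0x50 blk=10 s=0: L1-HIT | VC [6]
  [6] addr=0x31 blk=6 s=0: VC-HIT | VC [10]
  [7] addr=0x33 blk=6 s=0: L1-HIT | VC [10]
  [8] addr=0x40 blk=8 s=0: MISS | VC [10, 6]
  [9] addr=0x62 blk=12 s=0: MISS | VC [10, 6, 8]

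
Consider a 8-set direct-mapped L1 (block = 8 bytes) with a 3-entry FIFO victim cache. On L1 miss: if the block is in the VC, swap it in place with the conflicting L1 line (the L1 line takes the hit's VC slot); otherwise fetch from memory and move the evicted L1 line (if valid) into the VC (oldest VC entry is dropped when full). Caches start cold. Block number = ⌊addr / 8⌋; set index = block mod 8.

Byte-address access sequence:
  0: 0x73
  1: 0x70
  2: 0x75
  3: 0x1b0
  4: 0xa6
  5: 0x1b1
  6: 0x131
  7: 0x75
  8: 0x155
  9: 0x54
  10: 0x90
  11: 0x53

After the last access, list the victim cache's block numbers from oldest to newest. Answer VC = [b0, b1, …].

VC = [54, 42, 18]

  [0] addr=0x73 blk=14 s=6: MISS | VC []
  [1] addr=0x70 blk=14 s=6: L1-HIT | VC []
  [2] addr=0x75 blk=14 s=6: L1-HIT | VC []
  [3] addr=0x1b0 blk=54 s=6: MISS | VC [14]
  [4] addr=0xa6 blk=20 s=4: MISS | VC [14]
  [5] addr=0x1b1 blk=54 s=6: L1-HIT | VC [14]
  [6] addr=0x131 blk=38 s=6: MISS | VC [14, 54]
  [7] addr=0x75 blk=14 s=6: VC-HIT | VC [38, 54]
  [8] addr=0x155 blk=42 s=2: MISS | VC [38, 54]
  [9] addr=0x54 blk=10 s=2: MISS | VC [38, 54, 42]
  [10] addr=0x90 blk=18 s=2: MISS | VC [54, 42, 10]
  [11] addr=0x53 blk=10 s=2: VC-HIT | VC [54, 42, 18]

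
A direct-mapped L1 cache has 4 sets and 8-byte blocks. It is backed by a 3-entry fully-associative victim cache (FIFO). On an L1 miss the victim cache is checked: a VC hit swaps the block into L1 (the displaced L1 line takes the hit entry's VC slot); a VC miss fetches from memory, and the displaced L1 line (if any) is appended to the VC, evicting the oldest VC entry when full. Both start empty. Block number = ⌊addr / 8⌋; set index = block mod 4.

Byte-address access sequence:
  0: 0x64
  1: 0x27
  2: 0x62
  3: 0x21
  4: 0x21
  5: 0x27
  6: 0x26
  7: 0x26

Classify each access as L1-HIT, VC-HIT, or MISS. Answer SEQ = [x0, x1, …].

#0 0x64→b12/s0 MISS; vc=[]
#1 0x27→b4/s0 MISS; vc=[12]
#2 0x62→b12/s0 VC-HIT; vc=[4]
#3 0x21→b4/s0 VC-HIT; vc=[12]
#4 0x21→b4/s0 L1-HIT; vc=[12]
#5 0x27→b4/s0 L1-HIT; vc=[12]
#6 0x26→b4/s0 L1-HIT; vc=[12]
#7 0x26→b4/s0 L1-HIT; vc=[12]

SEQ = [MISS, MISS, VC-HIT, VC-HIT, L1-HIT, L1-HIT, L1-HIT, L1-HIT]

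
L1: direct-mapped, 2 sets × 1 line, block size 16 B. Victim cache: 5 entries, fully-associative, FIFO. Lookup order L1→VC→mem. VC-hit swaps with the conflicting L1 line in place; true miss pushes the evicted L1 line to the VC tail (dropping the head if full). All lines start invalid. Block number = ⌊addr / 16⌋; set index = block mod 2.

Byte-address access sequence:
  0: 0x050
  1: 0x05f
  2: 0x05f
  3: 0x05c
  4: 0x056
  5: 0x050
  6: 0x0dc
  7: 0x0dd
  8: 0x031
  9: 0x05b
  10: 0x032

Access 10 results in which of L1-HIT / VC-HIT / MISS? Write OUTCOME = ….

0: 0x50 (blk 5, set 1) → MISS  vc=[]
1: 0x5f (blk 5, set 1) → L1-HIT  vc=[]
2: 0x5f (blk 5, set 1) → L1-HIT  vc=[]
3: 0x5c (blk 5, set 1) → L1-HIT  vc=[]
4: 0x56 (blk 5, set 1) → L1-HIT  vc=[]
5: 0x50 (blk 5, set 1) → L1-HIT  vc=[]
6: 0xdc (blk 13, set 1) → MISS  vc=[5]
7: 0xdd (blk 13, set 1) → L1-HIT  vc=[5]
8: 0x31 (blk 3, set 1) → MISS  vc=[5, 13]
9: 0x5b (blk 5, set 1) → VC-HIT  vc=[3, 13]
10: 0x32 (blk 3, set 1) → VC-HIT  vc=[5, 13]

OUTCOME = VC-HIT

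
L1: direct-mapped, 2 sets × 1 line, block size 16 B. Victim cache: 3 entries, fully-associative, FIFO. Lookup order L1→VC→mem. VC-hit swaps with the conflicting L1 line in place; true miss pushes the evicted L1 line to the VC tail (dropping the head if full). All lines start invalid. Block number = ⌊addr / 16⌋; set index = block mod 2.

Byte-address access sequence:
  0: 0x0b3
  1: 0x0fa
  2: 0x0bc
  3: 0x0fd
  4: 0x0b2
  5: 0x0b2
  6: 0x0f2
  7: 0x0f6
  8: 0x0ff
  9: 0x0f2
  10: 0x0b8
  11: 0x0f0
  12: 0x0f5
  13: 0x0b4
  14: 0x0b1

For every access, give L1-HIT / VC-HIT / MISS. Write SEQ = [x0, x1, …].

0: 0xb3 (blk 11, set 1) → MISS  vc=[]
1: 0xfa (blk 15, set 1) → MISS  vc=[11]
2: 0xbc (blk 11, set 1) → VC-HIT  vc=[15]
3: 0xfd (blk 15, set 1) → VC-HIT  vc=[11]
4: 0xb2 (blk 11, set 1) → VC-HIT  vc=[15]
5: 0xb2 (blk 11, set 1) → L1-HIT  vc=[15]
6: 0xf2 (blk 15, set 1) → VC-HIT  vc=[11]
7: 0xf6 (blk 15, set 1) → L1-HIT  vc=[11]
8: 0xff (blk 15, set 1) → L1-HIT  vc=[11]
9: 0xf2 (blk 15, set 1) → L1-HIT  vc=[11]
10: 0xb8 (blk 11, set 1) → VC-HIT  vc=[15]
11: 0xf0 (blk 15, set 1) → VC-HIT  vc=[11]
12: 0xf5 (blk 15, set 1) → L1-HIT  vc=[11]
13: 0xb4 (blk 11, set 1) → VC-HIT  vc=[15]
14: 0xb1 (blk 11, set 1) → L1-HIT  vc=[15]

SEQ = [MISS, MISS, VC-HIT, VC-HIT, VC-HIT, L1-HIT, VC-HIT, L1-HIT, L1-HIT, L1-HIT, VC-HIT, VC-HIT, L1-HIT, VC-HIT, L1-HIT]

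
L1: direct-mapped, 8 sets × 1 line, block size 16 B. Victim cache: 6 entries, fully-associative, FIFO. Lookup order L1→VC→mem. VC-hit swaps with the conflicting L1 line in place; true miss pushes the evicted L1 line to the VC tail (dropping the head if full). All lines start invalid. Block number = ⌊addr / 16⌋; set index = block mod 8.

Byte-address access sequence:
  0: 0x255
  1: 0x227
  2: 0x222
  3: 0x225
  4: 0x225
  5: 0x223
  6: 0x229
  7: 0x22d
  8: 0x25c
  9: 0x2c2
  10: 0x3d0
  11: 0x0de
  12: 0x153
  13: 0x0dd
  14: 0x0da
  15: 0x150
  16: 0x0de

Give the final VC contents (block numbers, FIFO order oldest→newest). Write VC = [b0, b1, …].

VC = [37, 61, 21]

  [0] addr=0x255 blk=37 s=5: MISS | VC []
  [1] addr=0x227 blk=34 s=2: MISS | VC []
  [2] addr=0x222 blk=34 s=2: L1-HIT | VC []
  [3] addr=0x225 blk=34 s=2: L1-HIT | VC []
  [4] addr=0x225 blk=34 s=2: L1-HIT | VC []
  [5] addr=0x223 blk=34 s=2: L1-HIT | VC []
  [6] addr=0x229 blk=34 s=2: L1-HIT | VC []
  [7] addr=0x22d blk=34 s=2: L1-HIT | VC []
  [8] addr=0x25c blk=37 s=5: L1-HIT | VC []
  [9] addr=0x2c2 blk=44 s=4: MISS | VC []
  [10] addr=0x3d0 blk=61 s=5: MISS | VC [37]
  [11] addr=0xde blk=13 s=5: MISS | VC [37, 61]
  [12] addr=0x153 blk=21 s=5: MISS | VC [37, 61, 13]
  [13] addr=0xdd blk=13 s=5: VC-HIT | VC [37, 61, 21]
  [14] addr=0xda blk=13 s=5: L1-HIT | VC [37, 61, 21]
  [15] addr=0x150 blk=21 s=5: VC-HIT | VC [37, 61, 13]
  [16] addr=0xde blk=13 s=5: VC-HIT | VC [37, 61, 21]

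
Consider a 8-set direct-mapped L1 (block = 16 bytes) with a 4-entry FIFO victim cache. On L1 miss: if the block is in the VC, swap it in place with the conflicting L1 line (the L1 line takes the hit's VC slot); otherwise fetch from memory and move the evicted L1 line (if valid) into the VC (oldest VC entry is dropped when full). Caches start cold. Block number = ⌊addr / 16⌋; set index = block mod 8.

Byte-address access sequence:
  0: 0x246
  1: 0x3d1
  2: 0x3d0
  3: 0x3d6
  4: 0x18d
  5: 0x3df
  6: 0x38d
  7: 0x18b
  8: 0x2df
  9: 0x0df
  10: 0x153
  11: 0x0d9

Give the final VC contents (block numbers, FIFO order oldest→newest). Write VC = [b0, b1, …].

VC = [56, 61, 45, 21]

  [0] addr=0x246 blk=36 s=4: MISS | VC []
  [1] addr=0x3d1 blk=61 s=5: MISS | VC []
  [2] addr=0x3d0 blk=61 s=5: L1-HIT | VC []
  [3] addr=0x3d6 blk=61 s=5: L1-HIT | VC []
  [4] addr=0x18d blk=24 s=0: MISS | VC []
  [5] addr=0x3df blk=61 s=5: L1-HIT | VC []
  [6] addr=0x38d blk=56 s=0: MISS | VC [24]
  [7] addr=0x18b blk=24 s=0: VC-HIT | VC [56]
  [8] addr=0x2df blk=45 s=5: MISS | VC [56, 61]
  [9] addr=0xdf blk=13 s=5: MISS | VC [56, 61, 45]
  [10] addr=0x153 blk=21 s=5: MISS | VC [56, 61, 45, 13]
  [11] addr=0xd9 blk=13 s=5: VC-HIT | VC [56, 61, 45, 21]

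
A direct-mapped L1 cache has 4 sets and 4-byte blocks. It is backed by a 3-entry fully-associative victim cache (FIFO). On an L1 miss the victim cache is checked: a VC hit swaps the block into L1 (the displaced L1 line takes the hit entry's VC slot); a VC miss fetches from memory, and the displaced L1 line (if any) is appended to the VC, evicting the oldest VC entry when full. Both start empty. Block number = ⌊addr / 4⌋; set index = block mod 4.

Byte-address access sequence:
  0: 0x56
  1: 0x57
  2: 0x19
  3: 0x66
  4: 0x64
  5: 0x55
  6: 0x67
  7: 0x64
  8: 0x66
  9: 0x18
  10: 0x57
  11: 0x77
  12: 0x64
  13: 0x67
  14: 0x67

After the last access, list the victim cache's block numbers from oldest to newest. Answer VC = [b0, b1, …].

#0 0x56→b21/s1 MISS; vc=[]
#1 0x57→b21/s1 L1-HIT; vc=[]
#2 0x19→b6/s2 MISS; vc=[]
#3 0x66→b25/s1 MISS; vc=[21]
#4 0x64→b25/s1 L1-HIT; vc=[21]
#5 0x55→b21/s1 VC-HIT; vc=[25]
#6 0x67→b25/s1 VC-HIT; vc=[21]
#7 0x64→b25/s1 L1-HIT; vc=[21]
#8 0x66→b25/s1 L1-HIT; vc=[21]
#9 0x18→b6/s2 L1-HIT; vc=[21]
#10 0x57→b21/s1 VC-HIT; vc=[25]
#11 0x77→b29/s1 MISS; vc=[25,21]
#12 0x64→b25/s1 VC-HIT; vc=[29,21]
#13 0x67→b25/s1 L1-HIT; vc=[29,21]
#14 0x67→b25/s1 L1-HIT; vc=[29,21]

VC = [29, 21]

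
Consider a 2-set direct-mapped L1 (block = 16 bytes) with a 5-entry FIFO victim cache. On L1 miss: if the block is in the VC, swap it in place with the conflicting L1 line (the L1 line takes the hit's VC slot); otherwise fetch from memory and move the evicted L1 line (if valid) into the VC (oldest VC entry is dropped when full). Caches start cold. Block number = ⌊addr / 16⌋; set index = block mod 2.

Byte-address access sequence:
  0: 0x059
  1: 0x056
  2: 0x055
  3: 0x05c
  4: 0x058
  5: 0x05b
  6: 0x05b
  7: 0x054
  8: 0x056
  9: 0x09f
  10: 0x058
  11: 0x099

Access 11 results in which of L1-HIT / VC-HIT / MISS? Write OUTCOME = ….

OUTCOME = VC-HIT

  [0] addr=0x59 blk=5 s=1: MISS | VC []
  [1] addr=0x56 blk=5 s=1: L1-HIT | VC []
  [2] addr=0x55 blk=5 s=1: L1-HIT | VC []
  [3] addr=0x5c blk=5 s=1: L1-HIT | VC []
  [4] addr=0x58 blk=5 s=1: L1-HIT | VC []
  [5] addr=0x5b blk=5 s=1: L1-HIT | VC []
  [6] addr=0x5b blk=5 s=1: L1-HIT | VC []
  [7] addr=0x54 blk=5 s=1: L1-HIT | VC []
  [8] addr=0x56 blk=5 s=1: L1-HIT | VC []
  [9] addr=0x9f blk=9 s=1: MISS | VC [5]
  [10] addr=0x58 blk=5 s=1: VC-HIT | VC [9]
  [11] addr=0x99 blk=9 s=1: VC-HIT | VC [5]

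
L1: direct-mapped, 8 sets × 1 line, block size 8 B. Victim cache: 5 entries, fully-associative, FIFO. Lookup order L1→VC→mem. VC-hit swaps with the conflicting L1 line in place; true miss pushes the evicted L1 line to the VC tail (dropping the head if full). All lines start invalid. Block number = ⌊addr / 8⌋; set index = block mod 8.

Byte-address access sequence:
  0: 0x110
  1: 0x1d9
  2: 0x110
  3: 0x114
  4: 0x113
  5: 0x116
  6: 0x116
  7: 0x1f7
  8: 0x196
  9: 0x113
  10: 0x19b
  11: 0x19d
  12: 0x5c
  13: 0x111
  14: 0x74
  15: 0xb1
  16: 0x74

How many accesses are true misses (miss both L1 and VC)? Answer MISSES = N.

MISSES = 8

0: 0x110 (blk 34, set 2) → MISS  vc=[]
1: 0x1d9 (blk 59, set 3) → MISS  vc=[]
2: 0x110 (blk 34, set 2) → L1-HIT  vc=[]
3: 0x114 (blk 34, set 2) → L1-HIT  vc=[]
4: 0x113 (blk 34, set 2) → L1-HIT  vc=[]
5: 0x116 (blk 34, set 2) → L1-HIT  vc=[]
6: 0x116 (blk 34, set 2) → L1-HIT  vc=[]
7: 0x1f7 (blk 62, set 6) → MISS  vc=[]
8: 0x196 (blk 50, set 2) → MISS  vc=[34]
9: 0x113 (blk 34, set 2) → VC-HIT  vc=[50]
10: 0x19b (blk 51, set 3) → MISS  vc=[50, 59]
11: 0x19d (blk 51, set 3) → L1-HIT  vc=[50, 59]
12: 0x5c (blk 11, set 3) → MISS  vc=[50, 59, 51]
13: 0x111 (blk 34, set 2) → L1-HIT  vc=[50, 59, 51]
14: 0x74 (blk 14, set 6) → MISS  vc=[50, 59, 51, 62]
15: 0xb1 (blk 22, set 6) → MISS  vc=[50, 59, 51, 62, 14]
16: 0x74 (blk 14, set 6) → VC-HIT  vc=[50, 59, 51, 62, 22]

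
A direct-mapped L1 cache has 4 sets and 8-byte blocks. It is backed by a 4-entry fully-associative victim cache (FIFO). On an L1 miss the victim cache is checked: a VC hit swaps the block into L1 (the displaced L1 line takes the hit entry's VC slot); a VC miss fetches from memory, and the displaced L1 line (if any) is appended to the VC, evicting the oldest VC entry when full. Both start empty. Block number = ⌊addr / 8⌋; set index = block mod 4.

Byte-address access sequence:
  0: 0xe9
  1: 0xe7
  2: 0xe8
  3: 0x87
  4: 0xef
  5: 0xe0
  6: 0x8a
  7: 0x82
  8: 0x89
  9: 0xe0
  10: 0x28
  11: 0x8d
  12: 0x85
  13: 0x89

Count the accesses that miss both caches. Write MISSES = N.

MISSES = 5

#0 0xe9→b29/s1 MISS; vc=[]
#1 0xe7→b28/s0 MISS; vc=[]
#2 0xe8→b29/s1 L1-HIT; vc=[]
#3 0x87→b16/s0 MISS; vc=[28]
#4 0xef→b29/s1 L1-HIT; vc=[28]
#5 0xe0→b28/s0 VC-HIT; vc=[16]
#6 0x8a→b17/s1 MISS; vc=[16,29]
#7 0x82→b16/s0 VC-HIT; vc=[28,29]
#8 0x89→b17/s1 L1-HIT; vc=[28,29]
#9 0xe0→b28/s0 VC-HIT; vc=[16,29]
#10 0x28→b5/s1 MISS; vc=[16,29,17]
#11 0x8d→b17/s1 VC-HIT; vc=[16,29,5]
#12 0x85→b16/s0 VC-HIT; vc=[28,29,5]
#13 0x89→b17/s1 L1-HIT; vc=[28,29,5]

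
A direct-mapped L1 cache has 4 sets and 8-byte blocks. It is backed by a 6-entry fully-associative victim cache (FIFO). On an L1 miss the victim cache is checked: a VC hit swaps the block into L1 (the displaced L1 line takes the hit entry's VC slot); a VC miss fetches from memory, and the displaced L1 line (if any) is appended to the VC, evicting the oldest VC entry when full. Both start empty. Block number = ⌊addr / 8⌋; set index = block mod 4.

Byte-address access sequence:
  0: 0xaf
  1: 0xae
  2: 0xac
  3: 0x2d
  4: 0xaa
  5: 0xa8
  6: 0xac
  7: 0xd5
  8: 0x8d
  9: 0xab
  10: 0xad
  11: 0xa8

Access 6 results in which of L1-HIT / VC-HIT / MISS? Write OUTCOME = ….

0: 0xaf (blk 21, set 1) → MISS  vc=[]
1: 0xae (blk 21, set 1) → L1-HIT  vc=[]
2: 0xac (blk 21, set 1) → L1-HIT  vc=[]
3: 0x2d (blk 5, set 1) → MISS  vc=[21]
4: 0xaa (blk 21, set 1) → VC-HIT  vc=[5]
5: 0xa8 (blk 21, set 1) → L1-HIT  vc=[5]
6: 0xac (blk 21, set 1) → L1-HIT  vc=[5]
7: 0xd5 (blk 26, set 2) → MISS  vc=[5]
8: 0x8d (blk 17, set 1) → MISS  vc=[5, 21]
9: 0xab (blk 21, set 1) → VC-HIT  vc=[5, 17]
10: 0xad (blk 21, set 1) → L1-HIT  vc=[5, 17]
11: 0xa8 (blk 21, set 1) → L1-HIT  vc=[5, 17]

OUTCOME = L1-HIT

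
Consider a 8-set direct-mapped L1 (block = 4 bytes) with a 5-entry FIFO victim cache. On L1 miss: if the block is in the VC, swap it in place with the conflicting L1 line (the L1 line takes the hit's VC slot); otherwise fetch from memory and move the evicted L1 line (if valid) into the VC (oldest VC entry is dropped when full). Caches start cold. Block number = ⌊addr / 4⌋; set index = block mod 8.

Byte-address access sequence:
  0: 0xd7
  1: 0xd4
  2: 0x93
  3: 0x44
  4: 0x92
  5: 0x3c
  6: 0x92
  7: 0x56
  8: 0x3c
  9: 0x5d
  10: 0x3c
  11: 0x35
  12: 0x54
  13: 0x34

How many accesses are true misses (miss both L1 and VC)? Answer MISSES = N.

0: 0xd7 (blk 53, set 5) → MISS  vc=[]
1: 0xd4 (blk 53, set 5) → L1-HIT  vc=[]
2: 0x93 (blk 36, set 4) → MISS  vc=[]
3: 0x44 (blk 17, set 1) → MISS  vc=[]
4: 0x92 (blk 36, set 4) → L1-HIT  vc=[]
5: 0x3c (blk 15, set 7) → MISS  vc=[]
6: 0x92 (blk 36, set 4) → L1-HIT  vc=[]
7: 0x56 (blk 21, set 5) → MISS  vc=[53]
8: 0x3c (blk 15, set 7) → L1-HIT  vc=[53]
9: 0x5d (blk 23, set 7) → MISS  vc=[53, 15]
10: 0x3c (blk 15, set 7) → VC-HIT  vc=[53, 23]
11: 0x35 (blk 13, set 5) → MISS  vc=[53, 23, 21]
12: 0x54 (blk 21, set 5) → VC-HIT  vc=[53, 23, 13]
13: 0x34 (blk 13, set 5) → VC-HIT  vc=[53, 23, 21]

MISSES = 7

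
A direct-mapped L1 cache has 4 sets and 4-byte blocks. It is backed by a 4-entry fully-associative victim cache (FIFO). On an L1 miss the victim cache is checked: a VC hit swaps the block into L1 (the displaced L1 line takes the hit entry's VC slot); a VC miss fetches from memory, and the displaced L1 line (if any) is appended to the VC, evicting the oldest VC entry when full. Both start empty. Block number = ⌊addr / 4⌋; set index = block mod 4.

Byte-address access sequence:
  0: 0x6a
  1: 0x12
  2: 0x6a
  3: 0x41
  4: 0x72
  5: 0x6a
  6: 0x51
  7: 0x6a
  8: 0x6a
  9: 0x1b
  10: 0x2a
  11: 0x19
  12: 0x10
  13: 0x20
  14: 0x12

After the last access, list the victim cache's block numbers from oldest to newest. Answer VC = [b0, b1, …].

VC = [26, 10, 20, 8]

  [0] addr=0x6a blk=26 s=2: MISS | VC []
  [1] addr=0x12 blk=4 s=0: MISS | VC []
  [2] addr=0x6a blk=26 s=2: L1-HIT | VC []
  [3] addr=0x41 blk=16 s=0: MISS | VC [4]
  [4] addr=0x72 blk=28 s=0: MISS | VC [4, 16]
  [5] addr=0x6a blk=26 s=2: L1-HIT | VC [4, 16]
  [6] addr=0x51 blk=20 s=0: MISS | VC [4, 16, 28]
  [7] addr=0x6a blk=26 s=2: L1-HIT | VC [4, 16, 28]
  [8] addr=0x6a blk=26 s=2: L1-HIT | VC [4, 16, 28]
  [9] addr=0x1b blk=6 s=2: MISS | VC [4, 16, 28, 26]
  [10] addr=0x2a blk=10 s=2: MISS | VC [16, 28, 26, 6]
  [11] addr=0x19 blk=6 s=2: VC-HIT | VC [16, 28, 26, 10]
  [12] addr=0x10 blk=4 s=0: MISS | VC [28, 26, 10, 20]
  [13] addr=0x20 blk=8 s=0: MISS | VC [26, 10, 20, 4]
  [14] addr=0x12 blk=4 s=0: VC-HIT | VC [26, 10, 20, 8]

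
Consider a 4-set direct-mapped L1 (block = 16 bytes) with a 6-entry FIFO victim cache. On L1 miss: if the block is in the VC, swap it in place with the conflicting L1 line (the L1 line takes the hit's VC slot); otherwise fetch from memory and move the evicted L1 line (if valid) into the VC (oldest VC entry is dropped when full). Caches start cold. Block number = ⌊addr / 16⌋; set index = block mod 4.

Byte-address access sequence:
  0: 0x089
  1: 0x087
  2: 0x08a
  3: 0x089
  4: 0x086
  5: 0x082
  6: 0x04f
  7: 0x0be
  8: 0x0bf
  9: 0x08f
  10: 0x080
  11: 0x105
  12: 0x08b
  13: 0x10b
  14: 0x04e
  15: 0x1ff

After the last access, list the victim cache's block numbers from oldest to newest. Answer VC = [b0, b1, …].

VC = [16, 8, 11]

  [0] addr=0x89 blk=8 s=0: MISS | VC []
  [1] addr=0x87 blk=8 s=0: L1-HIT | VC []
  [2] addr=0x8a blk=8 s=0: L1-HIT | VC []
  [3] addr=0x89 blk=8 s=0: L1-HIT | VC []
  [4] addr=0x86 blk=8 s=0: L1-HIT | VC []
  [5] addr=0x82 blk=8 s=0: L1-HIT | VC []
  [6] addr=0x4f blk=4 s=0: MISS | VC [8]
  [7] addr=0xbe blk=11 s=3: MISS | VC [8]
  [8] addr=0xbf blk=11 s=3: L1-HIT | VC [8]
  [9] addr=0x8f blk=8 s=0: VC-HIT | VC [4]
  [10] addr=0x80 blk=8 s=0: L1-HIT | VC [4]
  [11] addr=0x105 blk=16 s=0: MISS | VC [4, 8]
  [12] addr=0x8b blk=8 s=0: VC-HIT | VC [4, 16]
  [13] addr=0x10b blk=16 s=0: VC-HIT | VC [4, 8]
  [14] addr=0x4e blk=4 s=0: VC-HIT | VC [16, 8]
  [15] addr=0x1ff blk=31 s=3: MISS | VC [16, 8, 11]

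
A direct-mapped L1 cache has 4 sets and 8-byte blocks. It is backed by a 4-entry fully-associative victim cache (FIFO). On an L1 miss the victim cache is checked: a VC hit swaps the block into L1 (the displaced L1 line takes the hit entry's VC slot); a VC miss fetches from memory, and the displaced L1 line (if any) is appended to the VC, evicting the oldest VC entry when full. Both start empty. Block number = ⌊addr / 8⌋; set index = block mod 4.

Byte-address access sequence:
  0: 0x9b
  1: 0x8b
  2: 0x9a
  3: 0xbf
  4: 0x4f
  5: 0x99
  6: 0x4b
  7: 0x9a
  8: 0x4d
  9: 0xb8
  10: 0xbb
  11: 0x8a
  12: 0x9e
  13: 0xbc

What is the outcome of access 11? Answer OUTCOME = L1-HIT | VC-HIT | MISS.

OUTCOME = VC-HIT

  [0] addr=0x9b blk=19 s=3: MISS | VC []
  [1] addr=0x8b blk=17 s=1: MISS | VC []
  [2] addr=0x9a blk=19 s=3: L1-HIT | VC []
  [3] addr=0xbf blk=23 s=3: MISS | VC [19]
  [4] addr=0x4f blk=9 s=1: MISS | VC [19, 17]
  [5] addr=0x99 blk=19 s=3: VC-HIT | VC [23, 17]
  [6] addr=0x4b blk=9 s=1: L1-HIT | VC [23, 17]
  [7] addr=0x9a blk=19 s=3: L1-HIT | VC [23, 17]
  [8] addr=0x4d blk=9 s=1: L1-HIT | VC [23, 17]
  [9] addr=0xb8 blk=23 s=3: VC-HIT | VC [19, 17]
  [10] addr=0xbb blk=23 s=3: L1-HIT | VC [19, 17]
  [11] addr=0x8a blk=17 s=1: VC-HIT | VC [19, 9]
  [12] addr=0x9e blk=19 s=3: VC-HIT | VC [23, 9]
  [13] addr=0xbc blk=23 s=3: VC-HIT | VC [19, 9]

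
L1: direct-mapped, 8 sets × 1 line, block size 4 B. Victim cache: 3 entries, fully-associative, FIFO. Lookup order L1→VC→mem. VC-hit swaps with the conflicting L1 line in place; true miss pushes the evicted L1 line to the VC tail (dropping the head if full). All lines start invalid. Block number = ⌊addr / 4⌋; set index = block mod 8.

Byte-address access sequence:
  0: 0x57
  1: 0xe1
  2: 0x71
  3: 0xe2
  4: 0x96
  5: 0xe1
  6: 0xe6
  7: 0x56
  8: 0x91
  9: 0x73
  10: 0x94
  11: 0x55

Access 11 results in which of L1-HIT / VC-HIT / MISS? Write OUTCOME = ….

0: 0x57 (blk 21, set 5) → MISS  vc=[]
1: 0xe1 (blk 56, set 0) → MISS  vc=[]
2: 0x71 (blk 28, set 4) → MISS  vc=[]
3: 0xe2 (blk 56, set 0) → L1-HIT  vc=[]
4: 0x96 (blk 37, set 5) → MISS  vc=[21]
5: 0xe1 (blk 56, set 0) → L1-HIT  vc=[21]
6: 0xe6 (blk 57, set 1) → MISS  vc=[21]
7: 0x56 (blk 21, set 5) → VC-HIT  vc=[37]
8: 0x91 (blk 36, set 4) → MISS  vc=[37, 28]
9: 0x73 (blk 28, set 4) → VC-HIT  vc=[37, 36]
10: 0x94 (blk 37, set 5) → VC-HIT  vc=[21, 36]
11: 0x55 (blk 21, set 5) → VC-HIT  vc=[37, 36]

OUTCOME = VC-HIT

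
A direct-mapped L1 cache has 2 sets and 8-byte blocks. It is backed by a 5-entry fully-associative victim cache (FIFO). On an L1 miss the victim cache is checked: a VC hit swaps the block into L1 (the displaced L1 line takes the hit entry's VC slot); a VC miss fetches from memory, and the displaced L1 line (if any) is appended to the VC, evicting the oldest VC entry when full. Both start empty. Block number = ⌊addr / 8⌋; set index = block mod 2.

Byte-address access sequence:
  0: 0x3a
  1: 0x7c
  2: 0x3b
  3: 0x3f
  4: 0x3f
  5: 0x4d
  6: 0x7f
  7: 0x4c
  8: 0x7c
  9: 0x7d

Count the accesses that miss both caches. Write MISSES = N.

MISSES = 3

  [0] addr=0x3a blk=7 s=1: MISS | VC []
  [1] addr=0x7c blk=15 s=1: MISS | VC [7]
  [2] addr=0x3b blk=7 s=1: VC-HIT | VC [15]
  [3] addr=0x3f blk=7 s=1: L1-HIT | VC [15]
  [4] addr=0x3f blk=7 s=1: L1-HIT | VC [15]
  [5] addr=0x4d blk=9 s=1: MISS | VC [15, 7]
  [6] addr=0x7f blk=15 s=1: VC-HIT | VC [9, 7]
  [7] addr=0x4c blk=9 s=1: VC-HIT | VC [15, 7]
  [8] addr=0x7c blk=15 s=1: VC-HIT | VC [9, 7]
  [9] addr=0x7d blk=15 s=1: L1-HIT | VC [9, 7]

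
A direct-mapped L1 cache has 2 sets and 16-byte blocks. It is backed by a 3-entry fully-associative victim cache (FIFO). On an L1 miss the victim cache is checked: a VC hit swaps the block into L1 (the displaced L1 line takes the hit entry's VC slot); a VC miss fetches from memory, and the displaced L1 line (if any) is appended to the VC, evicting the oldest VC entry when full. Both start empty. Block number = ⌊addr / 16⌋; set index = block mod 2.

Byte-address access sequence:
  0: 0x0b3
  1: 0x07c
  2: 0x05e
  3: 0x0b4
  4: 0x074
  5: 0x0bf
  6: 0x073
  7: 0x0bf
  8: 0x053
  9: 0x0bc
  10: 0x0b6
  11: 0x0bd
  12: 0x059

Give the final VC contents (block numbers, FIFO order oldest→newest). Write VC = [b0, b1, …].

VC = [11, 7]

#0 0xb3→b11/s1 MISS; vc=[]
#1 0x7c→b7/s1 MISS; vc=[11]
#2 0x5e→b5/s1 MISS; vc=[11,7]
#3 0xb4→b11/s1 VC-HIT; vc=[5,7]
#4 0x74→b7/s1 VC-HIT; vc=[5,11]
#5 0xbf→b11/s1 VC-HIT; vc=[5,7]
#6 0x73→b7/s1 VC-HIT; vc=[5,11]
#7 0xbf→b11/s1 VC-HIT; vc=[5,7]
#8 0x53→b5/s1 VC-HIT; vc=[11,7]
#9 0xbc→b11/s1 VC-HIT; vc=[5,7]
#10 0xb6→b11/s1 L1-HIT; vc=[5,7]
#11 0xbd→b11/s1 L1-HIT; vc=[5,7]
#12 0x59→b5/s1 VC-HIT; vc=[11,7]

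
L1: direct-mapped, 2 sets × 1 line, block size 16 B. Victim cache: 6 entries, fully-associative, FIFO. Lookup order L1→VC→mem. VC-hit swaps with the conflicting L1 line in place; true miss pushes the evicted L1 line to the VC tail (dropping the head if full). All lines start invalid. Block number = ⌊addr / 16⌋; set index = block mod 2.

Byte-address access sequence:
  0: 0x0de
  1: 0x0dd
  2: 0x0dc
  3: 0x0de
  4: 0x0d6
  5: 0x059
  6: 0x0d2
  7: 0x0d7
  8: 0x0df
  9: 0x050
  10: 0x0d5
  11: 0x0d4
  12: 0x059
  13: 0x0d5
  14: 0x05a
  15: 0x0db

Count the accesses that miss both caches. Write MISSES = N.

0: 0xde (blk 13, set 1) → MISS  vc=[]
1: 0xdd (blk 13, set 1) → L1-HIT  vc=[]
2: 0xdc (blk 13, set 1) → L1-HIT  vc=[]
3: 0xde (blk 13, set 1) → L1-HIT  vc=[]
4: 0xd6 (blk 13, set 1) → L1-HIT  vc=[]
5: 0x59 (blk 5, set 1) → MISS  vc=[13]
6: 0xd2 (blk 13, set 1) → VC-HIT  vc=[5]
7: 0xd7 (blk 13, set 1) → L1-HIT  vc=[5]
8: 0xdf (blk 13, set 1) → L1-HIT  vc=[5]
9: 0x50 (blk 5, set 1) → VC-HIT  vc=[13]
10: 0xd5 (blk 13, set 1) → VC-HIT  vc=[5]
11: 0xd4 (blk 13, set 1) → L1-HIT  vc=[5]
12: 0x59 (blk 5, set 1) → VC-HIT  vc=[13]
13: 0xd5 (blk 13, set 1) → VC-HIT  vc=[5]
14: 0x5a (blk 5, set 1) → VC-HIT  vc=[13]
15: 0xdb (blk 13, set 1) → VC-HIT  vc=[5]

MISSES = 2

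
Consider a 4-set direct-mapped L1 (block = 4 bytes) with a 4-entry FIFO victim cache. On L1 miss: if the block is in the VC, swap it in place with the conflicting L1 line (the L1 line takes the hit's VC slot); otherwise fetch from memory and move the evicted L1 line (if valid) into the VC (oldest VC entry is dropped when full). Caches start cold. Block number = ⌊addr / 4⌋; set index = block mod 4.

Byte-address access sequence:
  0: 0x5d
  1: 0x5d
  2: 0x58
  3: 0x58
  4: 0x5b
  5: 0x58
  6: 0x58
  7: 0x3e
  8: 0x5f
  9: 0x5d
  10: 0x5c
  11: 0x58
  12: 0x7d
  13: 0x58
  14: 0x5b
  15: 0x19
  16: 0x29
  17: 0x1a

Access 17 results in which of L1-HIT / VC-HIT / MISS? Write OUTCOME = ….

OUTCOME = VC-HIT

#0 0x5d→b23/s3 MISS; vc=[]
#1 0x5d→b23/s3 L1-HIT; vc=[]
#2 0x58→b22/s2 MISS; vc=[]
#3 0x58→b22/s2 L1-HIT; vc=[]
#4 0x5b→b22/s2 L1-HIT; vc=[]
#5 0x58→b22/s2 L1-HIT; vc=[]
#6 0x58→b22/s2 L1-HIT; vc=[]
#7 0x3e→b15/s3 MISS; vc=[23]
#8 0x5f→b23/s3 VC-HIT; vc=[15]
#9 0x5d→b23/s3 L1-HIT; vc=[15]
#10 0x5c→b23/s3 L1-HIT; vc=[15]
#11 0x58→b22/s2 L1-HIT; vc=[15]
#12 0x7d→b31/s3 MISS; vc=[15,23]
#13 0x58→b22/s2 L1-HIT; vc=[15,23]
#14 0x5b→b22/s2 L1-HIT; vc=[15,23]
#15 0x19→b6/s2 MISS; vc=[15,23,22]
#16 0x29→b10/s2 MISS; vc=[15,23,22,6]
#17 0x1a→b6/s2 VC-HIT; vc=[15,23,22,10]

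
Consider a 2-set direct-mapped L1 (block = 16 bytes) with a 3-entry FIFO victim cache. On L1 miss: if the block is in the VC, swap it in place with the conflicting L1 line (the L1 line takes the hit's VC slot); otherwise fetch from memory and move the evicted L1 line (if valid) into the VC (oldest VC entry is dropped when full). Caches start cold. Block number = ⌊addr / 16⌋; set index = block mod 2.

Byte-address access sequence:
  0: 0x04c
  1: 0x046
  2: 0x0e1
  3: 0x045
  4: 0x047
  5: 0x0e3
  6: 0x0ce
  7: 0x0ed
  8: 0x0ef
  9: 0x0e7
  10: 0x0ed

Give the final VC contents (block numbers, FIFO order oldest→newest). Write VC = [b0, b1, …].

VC = [4, 12]

0: 0x4c (blk 4, set 0) → MISS  vc=[]
1: 0x46 (blk 4, set 0) → L1-HIT  vc=[]
2: 0xe1 (blk 14, set 0) → MISS  vc=[4]
3: 0x45 (blk 4, set 0) → VC-HIT  vc=[14]
4: 0x47 (blk 4, set 0) → L1-HIT  vc=[14]
5: 0xe3 (blk 14, set 0) → VC-HIT  vc=[4]
6: 0xce (blk 12, set 0) → MISS  vc=[4, 14]
7: 0xed (blk 14, set 0) → VC-HIT  vc=[4, 12]
8: 0xef (blk 14, set 0) → L1-HIT  vc=[4, 12]
9: 0xe7 (blk 14, set 0) → L1-HIT  vc=[4, 12]
10: 0xed (blk 14, set 0) → L1-HIT  vc=[4, 12]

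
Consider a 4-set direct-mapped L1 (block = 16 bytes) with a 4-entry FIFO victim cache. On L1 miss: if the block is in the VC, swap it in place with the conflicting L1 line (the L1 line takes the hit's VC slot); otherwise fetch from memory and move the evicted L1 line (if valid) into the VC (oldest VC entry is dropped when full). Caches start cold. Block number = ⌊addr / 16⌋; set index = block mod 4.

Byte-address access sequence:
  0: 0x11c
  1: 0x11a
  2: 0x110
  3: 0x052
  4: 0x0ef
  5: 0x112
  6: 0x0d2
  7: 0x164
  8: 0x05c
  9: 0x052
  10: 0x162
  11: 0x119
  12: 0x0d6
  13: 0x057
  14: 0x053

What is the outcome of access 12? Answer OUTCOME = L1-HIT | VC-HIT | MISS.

OUTCOME = VC-HIT

  [0] addr=0x11c blk=17 s=1: MISS | VC []
  [1] addr=0x11a blk=17 s=1: L1-HIT | VC []
  [2] addr=0x110 blk=17 s=1: L1-HIT | VC []
  [3] addr=0x52 blk=5 s=1: MISS | VC [17]
  [4] addr=0xef blk=14 s=2: MISS | VC [17]
  [5] addr=0x112 blk=17 s=1: VC-HIT | VC [5]
  [6] addr=0xd2 blk=13 s=1: MISS | VC [5, 17]
  [7] addr=0x164 blk=22 s=2: MISS | VC [5, 17, 14]
  [8] addr=0x5c blk=5 s=1: VC-HIT | VC [13, 17, 14]
  [9] addr=0x52 blk=5 s=1: L1-HIT | VC [13, 17, 14]
  [10] addr=0x162 blk=22 s=2: L1-HIT | VC [13, 17, 14]
  [11] addr=0x119 blk=17 s=1: VC-HIT | VC [13, 5, 14]
  [12] addr=0xd6 blk=13 s=1: VC-HIT | VC [17, 5, 14]
  [13] addr=0x57 blk=5 s=1: VC-HIT | VC [17, 13, 14]
  [14] addr=0x53 blk=5 s=1: L1-HIT | VC [17, 13, 14]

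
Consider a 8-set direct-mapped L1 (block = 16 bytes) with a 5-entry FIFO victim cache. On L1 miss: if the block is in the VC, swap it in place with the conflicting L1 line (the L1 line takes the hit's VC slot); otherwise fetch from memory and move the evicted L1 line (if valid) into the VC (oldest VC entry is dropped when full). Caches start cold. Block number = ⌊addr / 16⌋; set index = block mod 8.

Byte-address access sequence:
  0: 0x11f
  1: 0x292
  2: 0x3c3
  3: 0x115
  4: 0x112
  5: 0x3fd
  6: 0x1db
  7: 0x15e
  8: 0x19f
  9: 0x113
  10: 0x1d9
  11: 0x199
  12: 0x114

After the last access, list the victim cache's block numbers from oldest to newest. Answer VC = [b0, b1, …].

#0 0x11f→b17/s1 MISS; vc=[]
#1 0x292→b41/s1 MISS; vc=[17]
#2 0x3c3→b60/s4 MISS; vc=[17]
#3 0x115→b17/s1 VC-HIT; vc=[41]
#4 0x112→b17/s1 L1-HIT; vc=[41]
#5 0x3fd→b63/s7 MISS; vc=[41]
#6 0x1db→b29/s5 MISS; vc=[41]
#7 0x15e→b21/s5 MISS; vc=[41,29]
#8 0x19f→b25/s1 MISS; vc=[41,29,17]
#9 0x113→b17/s1 VC-HIT; vc=[41,29,25]
#10 0x1d9→b29/s5 VC-HIT; vc=[41,21,25]
#11 0x199→b25/s1 VC-HIT; vc=[41,21,17]
#12 0x114→b17/s1 VC-HIT; vc=[41,21,25]

VC = [41, 21, 25]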